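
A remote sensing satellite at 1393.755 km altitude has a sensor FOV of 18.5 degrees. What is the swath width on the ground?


FOV = 18.5 deg = 0.3228859 rad
swath = 2 * alt * tan(FOV/2) = 2 * 1393.755 * tan(0.161443)
swath = 2 * 1393.755 * 0.1628603
swath = 453.9748 km

453.9748 km


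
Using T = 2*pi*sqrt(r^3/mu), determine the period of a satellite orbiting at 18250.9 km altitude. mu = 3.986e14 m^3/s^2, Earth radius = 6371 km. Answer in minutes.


r = 24621.9000 km = 2.46219e+07 m
T = 2*pi*sqrt(r^3/mu) = 2*pi*sqrt(1.492673e+22 / 3.986e14)
T = 38449.7540 s = 640.8292 min

640.8292 minutes


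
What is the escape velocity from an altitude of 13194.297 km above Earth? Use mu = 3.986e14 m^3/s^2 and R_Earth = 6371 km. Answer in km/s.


r = 6371.0 + 13194.297 = 19565.2970 km = 1.9565297e+07 m
v_esc = sqrt(2*mu/r) = sqrt(2*3.986e14 / 1.9565297e+07)
v_esc = 6383.2290 m/s = 6.3832 km/s

6.3832 km/s


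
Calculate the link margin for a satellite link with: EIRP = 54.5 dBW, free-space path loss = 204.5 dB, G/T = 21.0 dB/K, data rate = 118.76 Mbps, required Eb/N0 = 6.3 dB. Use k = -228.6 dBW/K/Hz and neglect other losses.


C/N0 = EIRP - FSPL + G/T - k = 54.5 - 204.5 + 21.0 - (-228.6)
C/N0 = 99.6000 dB-Hz
R_b = 118.76 Mbps = 1.1876e+08 bps -> 10*log10(R_b) = 80.7467 dB-Hz
Eb/N0 = C/N0 - 10*log10(R_b) = 99.6000 - 80.7467 = 18.8533 dB
Margin = Eb/N0 - Eb/N0_req = 18.8533 - 6.3 = 12.5533 dB (link closes)

12.5533 dB


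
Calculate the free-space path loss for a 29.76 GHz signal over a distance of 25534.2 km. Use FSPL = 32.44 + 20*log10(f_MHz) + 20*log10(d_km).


f = 29.76 GHz = 29760.0000 MHz
d = 25534.2 km
FSPL = 32.44 + 20*log10(29760.0000) + 20*log10(25534.2)
FSPL = 32.44 + 89.4727 + 88.1424
FSPL = 210.0551 dB

210.0551 dB


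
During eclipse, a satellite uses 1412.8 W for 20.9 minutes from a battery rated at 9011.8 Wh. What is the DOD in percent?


E_used = P * t / 60 = 1412.8 * 20.9 / 60 = 492.1253 Wh
DOD = E_used / E_total * 100 = 492.1253 / 9011.8 * 100
DOD = 5.4609 %

5.4609 %


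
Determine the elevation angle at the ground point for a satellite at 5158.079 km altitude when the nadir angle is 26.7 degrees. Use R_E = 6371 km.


r = R_E + alt = 11529.0790 km
Law of sines in the satellite / Earth-center / ground-point triangle:
  sin(nadir)/R_E = sin(90 + el)/r  =>  cos(el) = (r/R_E)*sin(nadir)
cos(el) = (11529.0790 / 6371.0000) * sin(26.7 deg) = 0.8130959
el = arccos(0.8130959) = 35.6005 deg
(Earth-central angle = 90 - nadir - el = 27.6995 deg)

35.6005 degrees


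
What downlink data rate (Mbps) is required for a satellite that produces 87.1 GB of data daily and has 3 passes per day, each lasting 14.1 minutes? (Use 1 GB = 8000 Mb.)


total contact time = 3 * 14.1 * 60 = 2538.0000 s
data = 87.1 GB = 696800.0000 Mb
rate = 696800.0000 / 2538.0000 = 274.5469 Mbps

274.5469 Mbps


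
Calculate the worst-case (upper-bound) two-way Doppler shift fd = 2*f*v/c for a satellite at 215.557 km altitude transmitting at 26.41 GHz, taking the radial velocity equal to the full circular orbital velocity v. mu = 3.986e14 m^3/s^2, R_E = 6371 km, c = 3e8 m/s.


r = 6.586557e+06 m
v = sqrt(mu/r) = 7779.2803 m/s (worst-case radial velocity)
f = 26.41 GHz = 2.641e+10 Hz
fd = 2*f*v/c = 2*2.641e+10*7779.2803/3.0e+08
fd = 1.369672e+06 Hz

1.3697e+06 Hz


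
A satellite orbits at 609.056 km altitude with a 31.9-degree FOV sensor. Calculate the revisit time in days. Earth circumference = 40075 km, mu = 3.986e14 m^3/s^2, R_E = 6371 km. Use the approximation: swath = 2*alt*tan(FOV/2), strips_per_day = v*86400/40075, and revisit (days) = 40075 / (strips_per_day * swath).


swath = 2*609.056*tan(0.27838) = 348.1379 km
v = sqrt(mu/r) = 7556.8220 m/s = 7.5568 km/s
strips/day = v*86400/40075 = 7.5568*86400/40075 = 16.2922
coverage/day = strips * swath = 16.2922 * 348.1379 = 5671.9276 km
revisit = 40075 / 5671.9276 = 7.0655 days

7.0655 days


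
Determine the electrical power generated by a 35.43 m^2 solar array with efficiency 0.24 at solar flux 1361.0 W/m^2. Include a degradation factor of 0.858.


P = area * eta * S * degradation
P = 35.43 * 0.24 * 1361.0 * 0.858
P = 9929.5098 W

9929.5098 W


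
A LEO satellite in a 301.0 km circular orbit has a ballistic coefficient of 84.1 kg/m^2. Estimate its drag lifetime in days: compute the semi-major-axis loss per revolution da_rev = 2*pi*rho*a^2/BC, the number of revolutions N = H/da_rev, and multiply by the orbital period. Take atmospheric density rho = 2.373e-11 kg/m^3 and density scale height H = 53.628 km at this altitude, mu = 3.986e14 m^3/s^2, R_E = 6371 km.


a = R_E + alt = 6672.0000 km = 6.672e+06 m
da_rev = 2*pi*rho*a^2/BC = 2*pi*2.373e-11*(6.672e+06)^2/84.1 = 78.921201 m per revolution
N = H/da_rev = 53628.0000 m / 78.921201 m = 679.5132 revolutions
P = 2*pi*sqrt(a^3/mu) = 5423.6952 s
lifetime = N*P = 679.5132 * 5423.6952 = 3.6854726e+06 s = 42.6559 days

42.6559 days


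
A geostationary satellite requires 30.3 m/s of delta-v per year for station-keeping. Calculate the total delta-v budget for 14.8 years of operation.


dV = rate * years = 30.3 * 14.8
dV = 448.4400 m/s

448.4400 m/s


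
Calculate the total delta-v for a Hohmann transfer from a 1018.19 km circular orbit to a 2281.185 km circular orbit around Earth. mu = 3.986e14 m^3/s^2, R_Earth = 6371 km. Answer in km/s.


r1 = 7389.1900 km = 7.38919e+06 m
r2 = 8652.1850 km = 8.652185e+06 m
dv1 = sqrt(mu/r1)*(sqrt(2*r2/(r1+r2)) - 1) = 283.6572 m/s
dv2 = sqrt(mu/r2)*(1 - sqrt(2*r1/(r1+r2))) = 272.6768 m/s
total dv = |dv1| + |dv2| = 283.6572 + 272.6768 = 556.3340 m/s = 0.556334 km/s

0.5563 km/s


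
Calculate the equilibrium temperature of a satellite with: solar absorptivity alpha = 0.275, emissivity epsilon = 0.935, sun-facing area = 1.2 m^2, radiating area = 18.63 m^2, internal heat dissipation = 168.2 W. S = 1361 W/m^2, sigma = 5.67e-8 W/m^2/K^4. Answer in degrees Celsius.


Numerator = alpha*S*A_sun + Q_int = 0.275*1361*1.2 + 168.2 = 617.3300 W
Denominator = eps*sigma*A_rad = 0.935*5.67e-8*18.63 = 9.8766014e-07 W/K^4
T^4 = 6.2504295e+08 K^4
T = 158.1166 K = -115.0334 C

-115.0334 degrees Celsius


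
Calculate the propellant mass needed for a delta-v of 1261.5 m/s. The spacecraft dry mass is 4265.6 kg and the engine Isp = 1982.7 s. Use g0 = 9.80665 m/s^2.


ve = Isp * g0 = 1982.7 * 9.80665 = 19443.644955 m/s
mass ratio = exp(dv/ve) = exp(1261.5/19443.644955) = 1.06703077
m_prop = m_dry * (mr - 1) = 4265.6 * (1.06703077 - 1)
m_prop = 285.9265 kg

285.9265 kg


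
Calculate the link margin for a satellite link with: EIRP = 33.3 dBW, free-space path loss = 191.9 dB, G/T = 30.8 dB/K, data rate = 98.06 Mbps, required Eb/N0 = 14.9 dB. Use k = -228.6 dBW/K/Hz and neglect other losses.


C/N0 = EIRP - FSPL + G/T - k = 33.3 - 191.9 + 30.8 - (-228.6)
C/N0 = 100.8000 dB-Hz
R_b = 98.06 Mbps = 9.806e+07 bps -> 10*log10(R_b) = 79.9149 dB-Hz
Eb/N0 = C/N0 - 10*log10(R_b) = 100.8000 - 79.9149 = 20.8851 dB
Margin = Eb/N0 - Eb/N0_req = 20.8851 - 14.9 = 5.9851 dB (link closes)

5.9851 dB


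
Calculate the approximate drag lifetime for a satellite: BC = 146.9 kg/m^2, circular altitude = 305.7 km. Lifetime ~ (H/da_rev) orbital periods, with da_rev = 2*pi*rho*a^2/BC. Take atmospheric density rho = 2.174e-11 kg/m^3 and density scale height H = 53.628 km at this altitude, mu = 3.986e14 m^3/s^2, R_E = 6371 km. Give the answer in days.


a = R_E + alt = 6676.7000 km = 6.6767e+06 m
da_rev = 2*pi*rho*a^2/BC = 2*pi*2.174e-11*(6.6767e+06)^2/146.9 = 41.451604 m per revolution
N = H/da_rev = 53628.0000 m / 41.451604 m = 1293.7497 revolutions
P = 2*pi*sqrt(a^3/mu) = 5429.4272 s
lifetime = N*P = 1293.7497 * 5429.4272 = 7.0243198e+06 s = 81.3000 days

81.3000 days


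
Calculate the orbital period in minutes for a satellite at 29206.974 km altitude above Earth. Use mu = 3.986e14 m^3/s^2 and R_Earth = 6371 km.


r = 35577.9740 km = 3.5577974e+07 m
T = 2*pi*sqrt(r^3/mu) = 2*pi*sqrt(4.5034323e+22 / 3.986e14)
T = 66785.6322 s = 1113.0939 min

1113.0939 minutes


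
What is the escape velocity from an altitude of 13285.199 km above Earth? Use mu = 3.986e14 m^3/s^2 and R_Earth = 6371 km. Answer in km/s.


r = 6371.0 + 13285.199 = 19656.1990 km = 1.9656199e+07 m
v_esc = sqrt(2*mu/r) = sqrt(2*3.986e14 / 1.9656199e+07)
v_esc = 6368.4519 m/s = 6.3685 km/s

6.3685 km/s


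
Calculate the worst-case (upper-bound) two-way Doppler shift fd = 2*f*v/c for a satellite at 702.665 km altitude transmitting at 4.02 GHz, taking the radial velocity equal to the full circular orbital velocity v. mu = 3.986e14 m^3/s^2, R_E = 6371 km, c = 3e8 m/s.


r = 7.073665e+06 m
v = sqrt(mu/r) = 7506.6541 m/s (worst-case radial velocity)
f = 4.02 GHz = 4.02e+09 Hz
fd = 2*f*v/c = 2*4.02e+09*7506.6541/3.0e+08
fd = 201178.3292 Hz

201178.3292 Hz


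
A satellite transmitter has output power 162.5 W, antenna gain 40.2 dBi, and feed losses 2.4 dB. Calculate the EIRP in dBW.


Pt = 162.5 W = 22.1085 dBW
EIRP = Pt_dBW + Gt - losses = 22.1085 + 40.2 - 2.4 = 59.9085 dBW

59.9085 dBW


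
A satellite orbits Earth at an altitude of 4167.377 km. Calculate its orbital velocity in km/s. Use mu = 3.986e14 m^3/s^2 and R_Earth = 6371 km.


r = R_E + alt = 6371.0 + 4167.377 = 10538.3770 km = 1.0538377e+07 m
v = sqrt(mu/r) = sqrt(3.986e14 / 1.0538377e+07) = 6150.0944 m/s = 6.1501 km/s

6.1501 km/s


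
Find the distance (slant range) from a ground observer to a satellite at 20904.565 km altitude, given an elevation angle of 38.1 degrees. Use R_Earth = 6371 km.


h = 20904.565 km, el = 38.1 deg
d = -R_E*sin(el) + sqrt((R_E*sin(el))^2 + 2*R_E*h + h^2)
d = -6371.0000*sin(0.6649704) + sqrt((6371.0000*0.6170359)^2 + 2*6371.0000*20904.565 + 20904.565^2)
d = 22879.6949 km

22879.6949 km


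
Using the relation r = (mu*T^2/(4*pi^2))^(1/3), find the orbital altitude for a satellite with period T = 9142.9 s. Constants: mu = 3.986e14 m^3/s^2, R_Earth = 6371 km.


T = 9142.9 s
r = (mu*T^2/(4*pi^2))^(1/3) = (3.986e14 * 9142.9^2 / (4*pi^2))^(1/3)
r = 9.4503632e+06 m = 9450.3632 km
alt = r - R_E = 9450.3632 - 6371 = 3079.3632 km

3079.3632 km


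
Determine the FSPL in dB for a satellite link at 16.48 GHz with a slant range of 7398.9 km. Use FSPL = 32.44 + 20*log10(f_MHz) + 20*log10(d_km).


f = 16.48 GHz = 16480.0000 MHz
d = 7398.9 km
FSPL = 32.44 + 20*log10(16480.0000) + 20*log10(7398.9)
FSPL = 32.44 + 84.3391 + 77.3833
FSPL = 194.1625 dB

194.1625 dB


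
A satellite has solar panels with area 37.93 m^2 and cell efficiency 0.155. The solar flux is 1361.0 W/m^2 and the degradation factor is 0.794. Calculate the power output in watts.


P = area * eta * S * degradation
P = 37.93 * 0.155 * 1361.0 * 0.794
P = 6353.2094 W

6353.2094 W


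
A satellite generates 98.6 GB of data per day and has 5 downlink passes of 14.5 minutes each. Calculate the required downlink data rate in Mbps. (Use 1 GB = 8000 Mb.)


total contact time = 5 * 14.5 * 60 = 4350.0000 s
data = 98.6 GB = 788800.0000 Mb
rate = 788800.0000 / 4350.0000 = 181.3333 Mbps

181.3333 Mbps


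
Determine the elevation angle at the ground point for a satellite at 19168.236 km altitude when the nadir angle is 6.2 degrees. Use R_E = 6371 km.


r = R_E + alt = 25539.2360 km
Law of sines in the satellite / Earth-center / ground-point triangle:
  sin(nadir)/R_E = sin(90 + el)/r  =>  cos(el) = (r/R_E)*sin(nadir)
cos(el) = (25539.2360 / 6371.0000) * sin(6.2 deg) = 0.4329338
el = arccos(0.4329338) = 64.3461 deg
(Earth-central angle = 90 - nadir - el = 19.4539 deg)

64.3461 degrees


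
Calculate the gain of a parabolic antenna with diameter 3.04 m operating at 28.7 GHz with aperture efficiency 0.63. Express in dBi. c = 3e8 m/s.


lambda = c/f = 3e8 / 2.87e+10 = 0.01045296 m
G = eta*(pi*D/lambda)^2 = 0.63*(pi*3.04/0.01045296)^2
G = 525906.7513 (linear)
G = 10*log10(525906.7513) = 57.2091 dBi

57.2091 dBi


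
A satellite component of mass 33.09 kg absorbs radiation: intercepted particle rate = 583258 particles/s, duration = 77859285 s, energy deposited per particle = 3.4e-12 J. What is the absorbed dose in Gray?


Total energy deposited = rate * time * E_per
  = 583258 * 77859285 * 3.4e-12 = 154.4010 J
Dose = E_total / mass = 154.4010 / 33.09
Dose = 4.6661 Gy

4.6661 Gy


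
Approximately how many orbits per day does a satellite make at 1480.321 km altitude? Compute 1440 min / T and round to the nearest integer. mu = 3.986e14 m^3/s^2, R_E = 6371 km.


r = 7.851321e+06 m
T = 2*pi*sqrt(r^3/mu) = 6923.4940 s = 115.3916 min
revs/day = 1440 / 115.3916 = 12.4792
Rounded: 12 revolutions per day

12 revolutions per day


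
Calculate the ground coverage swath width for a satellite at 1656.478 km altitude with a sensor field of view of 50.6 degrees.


FOV = 50.6 deg = 0.8831366 rad
swath = 2 * alt * tan(FOV/2) = 2 * 1656.478 * tan(0.4415683)
swath = 2 * 1656.478 * 0.4726978
swath = 1566.0271 km

1566.0271 km


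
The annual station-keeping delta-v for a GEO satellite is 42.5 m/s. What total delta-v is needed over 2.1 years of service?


dV = rate * years = 42.5 * 2.1
dV = 89.2500 m/s

89.2500 m/s


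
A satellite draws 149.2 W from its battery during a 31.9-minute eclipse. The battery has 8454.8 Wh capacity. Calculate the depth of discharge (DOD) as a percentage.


E_used = P * t / 60 = 149.2 * 31.9 / 60 = 79.3247 Wh
DOD = E_used / E_total * 100 = 79.3247 / 8454.8 * 100
DOD = 0.9382205 %

0.9382 %


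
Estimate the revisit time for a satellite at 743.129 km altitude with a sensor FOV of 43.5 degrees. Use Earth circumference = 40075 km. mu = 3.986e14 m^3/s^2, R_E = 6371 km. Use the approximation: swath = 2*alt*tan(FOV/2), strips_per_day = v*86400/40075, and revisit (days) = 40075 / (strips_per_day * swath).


swath = 2*743.129*tan(0.3796091) = 592.9568 km
v = sqrt(mu/r) = 7485.2753 m/s = 7.4853 km/s
strips/day = v*86400/40075 = 7.4853*86400/40075 = 16.1379
coverage/day = strips * swath = 16.1379 * 592.9568 = 9569.0992 km
revisit = 40075 / 9569.0992 = 4.1880 days

4.1880 days


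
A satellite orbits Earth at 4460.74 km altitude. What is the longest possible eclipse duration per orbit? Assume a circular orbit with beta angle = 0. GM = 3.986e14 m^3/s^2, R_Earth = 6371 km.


r = 10831.7400 km
T = 186.9852 min
Eclipse fraction = arcsin(R_E/r)/pi = arcsin(6371.0000/10831.7400)/pi
= arcsin(0.5881788)/pi = 0.2001549
Eclipse duration = 0.2001549 * 186.9852 = 37.4260 min

37.4260 minutes


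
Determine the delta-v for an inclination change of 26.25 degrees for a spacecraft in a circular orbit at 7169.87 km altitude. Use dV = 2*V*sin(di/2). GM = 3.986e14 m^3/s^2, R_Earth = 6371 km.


r = 13540.8700 km = 1.354087e+07 m
V = sqrt(mu/r) = 5425.5699 m/s
di = 26.25 deg = 0.4581489 rad
dV = 2*V*sin(di/2) = 2*5425.5699*sin(0.2290745)
dV = 2464.0363 m/s = 2.4640 km/s

2.4640 km/s


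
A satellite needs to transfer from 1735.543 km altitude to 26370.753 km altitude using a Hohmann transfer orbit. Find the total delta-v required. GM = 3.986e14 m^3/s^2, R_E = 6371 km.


r1 = 8106.5430 km = 8.106543e+06 m
r2 = 32741.7530 km = 3.2741753e+07 m
dv1 = sqrt(mu/r1)*(sqrt(2*r2/(r1+r2)) - 1) = 1866.1559 m/s
dv2 = sqrt(mu/r2)*(1 - sqrt(2*r1/(r1+r2))) = 1290.9527 m/s
total dv = |dv1| + |dv2| = 1866.1559 + 1290.9527 = 3157.1086 m/s = 3.1571 km/s

3.1571 km/s


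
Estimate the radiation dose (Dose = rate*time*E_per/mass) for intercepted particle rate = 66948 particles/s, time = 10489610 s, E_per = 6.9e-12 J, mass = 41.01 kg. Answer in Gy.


Total energy deposited = rate * time * E_per
  = 66948 * 10489610 * 6.9e-12 = 4.8456 J
Dose = E_total / mass = 4.8456 / 41.01
Dose = 0.1181561 Gy

0.1182 Gy


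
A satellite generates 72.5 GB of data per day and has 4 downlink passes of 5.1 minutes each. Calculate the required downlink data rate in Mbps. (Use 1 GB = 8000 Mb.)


total contact time = 4 * 5.1 * 60 = 1224.0000 s
data = 72.5 GB = 580000.0000 Mb
rate = 580000.0000 / 1224.0000 = 473.8562 Mbps

473.8562 Mbps


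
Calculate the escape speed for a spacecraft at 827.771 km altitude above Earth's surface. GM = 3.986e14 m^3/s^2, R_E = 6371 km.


r = 6371.0 + 827.771 = 7198.7710 km = 7.198771e+06 m
v_esc = sqrt(2*mu/r) = sqrt(2*3.986e14 / 7.198771e+06)
v_esc = 10523.3609 m/s = 10.5234 km/s

10.5234 km/s


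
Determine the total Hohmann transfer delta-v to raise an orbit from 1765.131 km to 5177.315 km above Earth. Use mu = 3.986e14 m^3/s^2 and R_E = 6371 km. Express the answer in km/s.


r1 = 8136.1310 km = 8.136131e+06 m
r2 = 11548.3150 km = 1.1548315e+07 m
dv1 = sqrt(mu/r1)*(sqrt(2*r2/(r1+r2)) - 1) = 582.4194 m/s
dv2 = sqrt(mu/r2)*(1 - sqrt(2*r1/(r1+r2))) = 533.4157 m/s
total dv = |dv1| + |dv2| = 582.4194 + 533.4157 = 1115.8351 m/s = 1.1158 km/s

1.1158 km/s


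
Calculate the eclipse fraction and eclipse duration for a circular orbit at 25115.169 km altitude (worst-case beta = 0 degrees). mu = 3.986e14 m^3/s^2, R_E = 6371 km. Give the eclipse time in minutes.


r = 31486.1690 km
T = 926.7012 min
Eclipse fraction = arcsin(R_E/r)/pi = arcsin(6371.0000/31486.1690)/pi
= arcsin(0.2023428)/pi = 0.06485552
Eclipse duration = 0.06485552 * 926.7012 = 60.1017 min

60.1017 minutes


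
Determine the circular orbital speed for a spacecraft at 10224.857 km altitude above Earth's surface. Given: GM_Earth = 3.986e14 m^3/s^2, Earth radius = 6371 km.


r = R_E + alt = 6371.0 + 10224.857 = 16595.8570 km = 1.6595857e+07 m
v = sqrt(mu/r) = sqrt(3.986e14 / 1.6595857e+07) = 4900.8206 m/s = 4.9008 km/s

4.9008 km/s


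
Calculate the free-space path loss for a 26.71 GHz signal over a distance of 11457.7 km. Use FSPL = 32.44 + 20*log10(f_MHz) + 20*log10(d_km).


f = 26.71 GHz = 26710.0000 MHz
d = 11457.7 km
FSPL = 32.44 + 20*log10(26710.0000) + 20*log10(11457.7)
FSPL = 32.44 + 88.5335 + 81.1819
FSPL = 202.1554 dB

202.1554 dB


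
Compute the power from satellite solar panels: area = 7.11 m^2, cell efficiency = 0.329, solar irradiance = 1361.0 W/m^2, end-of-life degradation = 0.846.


P = area * eta * S * degradation
P = 7.11 * 0.329 * 1361.0 * 0.846
P = 2693.3574 W

2693.3574 W


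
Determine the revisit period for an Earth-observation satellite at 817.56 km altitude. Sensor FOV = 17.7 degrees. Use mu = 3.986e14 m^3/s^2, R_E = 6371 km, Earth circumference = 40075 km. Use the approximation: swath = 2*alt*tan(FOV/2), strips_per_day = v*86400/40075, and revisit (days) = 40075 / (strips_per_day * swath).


swath = 2*817.56*tan(0.1544616) = 254.5913 km
v = sqrt(mu/r) = 7446.4229 m/s = 7.4464 km/s
strips/day = v*86400/40075 = 7.4464*86400/40075 = 16.0542
coverage/day = strips * swath = 16.0542 * 254.5913 = 4087.2518 km
revisit = 40075 / 4087.2518 = 9.8049 days

9.8049 days


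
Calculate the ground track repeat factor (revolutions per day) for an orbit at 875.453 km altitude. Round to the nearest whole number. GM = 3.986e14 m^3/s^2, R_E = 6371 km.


r = 7.246453e+06 m
T = 2*pi*sqrt(r^3/mu) = 6139.0255 s = 102.3171 min
revs/day = 1440 / 102.3171 = 14.0739
Rounded: 14 revolutions per day

14 revolutions per day


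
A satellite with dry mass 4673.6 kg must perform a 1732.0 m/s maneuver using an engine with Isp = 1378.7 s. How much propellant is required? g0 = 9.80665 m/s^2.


ve = Isp * g0 = 1378.7 * 9.80665 = 13520.428355 m/s
mass ratio = exp(dv/ve) = exp(1732.0/13520.428355) = 1.13666945
m_prop = m_dry * (mr - 1) = 4673.6 * (1.13666945 - 1)
m_prop = 638.7383 kg

638.7383 kg


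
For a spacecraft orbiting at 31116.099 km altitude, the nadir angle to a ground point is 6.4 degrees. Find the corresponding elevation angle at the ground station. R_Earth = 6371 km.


r = R_E + alt = 37487.0990 km
Law of sines in the satellite / Earth-center / ground-point triangle:
  sin(nadir)/R_E = sin(90 + el)/r  =>  cos(el) = (r/R_E)*sin(nadir)
cos(el) = (37487.0990 / 6371.0000) * sin(6.4 deg) = 0.6558856
el = arccos(0.6558856) = 49.0132 deg
(Earth-central angle = 90 - nadir - el = 34.5868 deg)

49.0132 degrees


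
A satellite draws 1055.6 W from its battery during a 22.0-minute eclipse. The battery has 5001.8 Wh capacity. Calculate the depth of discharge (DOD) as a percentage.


E_used = P * t / 60 = 1055.6 * 22.0 / 60 = 387.0533 Wh
DOD = E_used / E_total * 100 = 387.0533 / 5001.8 * 100
DOD = 7.7383 %

7.7383 %


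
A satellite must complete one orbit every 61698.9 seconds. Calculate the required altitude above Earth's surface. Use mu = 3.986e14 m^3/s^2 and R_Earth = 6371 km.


T = 61698.9 s
r = (mu*T^2/(4*pi^2))^(1/3) = (3.986e14 * 61698.9^2 / (4*pi^2))^(1/3)
r = 3.3747696e+07 m = 33747.6964 km
alt = r - R_E = 33747.6964 - 6371 = 27376.6964 km

27376.6964 km


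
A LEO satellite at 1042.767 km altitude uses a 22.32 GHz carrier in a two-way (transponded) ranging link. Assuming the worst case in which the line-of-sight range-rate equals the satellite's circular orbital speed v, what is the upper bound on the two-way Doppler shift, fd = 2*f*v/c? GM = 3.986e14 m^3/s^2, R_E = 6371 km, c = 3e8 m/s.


r = 7.413767e+06 m
v = sqrt(mu/r) = 7332.4512 m/s (worst-case radial velocity)
f = 22.32 GHz = 2.232e+10 Hz
fd = 2*f*v/c = 2*2.232e+10*7332.4512/3.0e+08
fd = 1.0910687e+06 Hz

1.0911e+06 Hz


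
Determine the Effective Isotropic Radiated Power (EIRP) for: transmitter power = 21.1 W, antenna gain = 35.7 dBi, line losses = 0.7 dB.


Pt = 21.1 W = 13.2428 dBW
EIRP = Pt_dBW + Gt - losses = 13.2428 + 35.7 - 0.7 = 48.2428 dBW

48.2428 dBW


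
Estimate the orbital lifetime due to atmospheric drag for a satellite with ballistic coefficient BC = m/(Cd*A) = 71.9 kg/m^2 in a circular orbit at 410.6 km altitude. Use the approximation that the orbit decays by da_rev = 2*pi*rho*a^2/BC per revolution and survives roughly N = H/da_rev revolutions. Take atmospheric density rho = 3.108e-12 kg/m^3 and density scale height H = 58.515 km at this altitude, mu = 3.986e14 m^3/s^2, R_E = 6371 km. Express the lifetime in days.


a = R_E + alt = 6781.6000 km = 6.7816e+06 m
da_rev = 2*pi*rho*a^2/BC = 2*pi*3.108e-12*(6.7816e+06)^2/71.9 = 12.490975 m per revolution
N = H/da_rev = 58515.0000 m / 12.490975 m = 4684.5824 revolutions
P = 2*pi*sqrt(a^3/mu) = 5557.8840 s
lifetime = N*P = 4684.5824 * 5557.8840 = 2.6036365e+07 s = 301.3468 days

301.3468 days


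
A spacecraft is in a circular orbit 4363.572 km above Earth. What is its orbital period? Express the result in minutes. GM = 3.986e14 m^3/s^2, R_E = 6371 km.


r = 10734.5720 km = 1.0734572e+07 m
T = 2*pi*sqrt(r^3/mu) = 2*pi*sqrt(1.2369559e+21 / 3.986e14)
T = 11068.4886 s = 184.4748 min

184.4748 minutes


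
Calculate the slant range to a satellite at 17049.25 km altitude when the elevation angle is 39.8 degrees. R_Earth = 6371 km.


h = 17049.25 km, el = 39.8 deg
d = -R_E*sin(el) + sqrt((R_E*sin(el))^2 + 2*R_E*h + h^2)
d = -6371.0000*sin(0.694641) + sqrt((6371.0000*0.6401097)^2 + 2*6371.0000*17049.25 + 17049.25^2)
d = 18824.9108 km

18824.9108 km


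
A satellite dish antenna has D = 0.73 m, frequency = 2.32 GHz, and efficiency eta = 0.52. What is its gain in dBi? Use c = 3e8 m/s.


lambda = c/f = 3e8 / 2.32e+09 = 0.1293103 m
G = eta*(pi*D/lambda)^2 = 0.52*(pi*0.73/0.1293103)^2
G = 163.5619 (linear)
G = 10*log10(163.5619) = 22.1368 dBi

22.1368 dBi


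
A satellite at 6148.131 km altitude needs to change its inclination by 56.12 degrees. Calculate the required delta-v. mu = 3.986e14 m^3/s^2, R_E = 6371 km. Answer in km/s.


r = 12519.1310 km = 1.2519131e+07 m
V = sqrt(mu/r) = 5642.6298 m/s
di = 56.12 deg = 0.9794788 rad
dV = 2*V*sin(di/2) = 2*5642.6298*sin(0.4897394)
dV = 5308.5401 m/s = 5.3085 km/s

5.3085 km/s


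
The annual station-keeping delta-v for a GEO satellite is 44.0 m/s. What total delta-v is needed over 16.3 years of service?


dV = rate * years = 44.0 * 16.3
dV = 717.2000 m/s

717.2000 m/s


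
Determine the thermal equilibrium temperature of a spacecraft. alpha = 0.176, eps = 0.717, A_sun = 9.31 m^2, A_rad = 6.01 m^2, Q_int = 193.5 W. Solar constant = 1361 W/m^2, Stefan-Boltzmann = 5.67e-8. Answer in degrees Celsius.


Numerator = alpha*S*A_sun + Q_int = 0.176*1361*9.31 + 193.5 = 2423.5802 W
Denominator = eps*sigma*A_rad = 0.717*5.67e-8*6.01 = 2.4432994e-07 W/K^4
T^4 = 9.9192926e+09 K^4
T = 315.5878 K = 42.4378 C

42.4378 degrees Celsius


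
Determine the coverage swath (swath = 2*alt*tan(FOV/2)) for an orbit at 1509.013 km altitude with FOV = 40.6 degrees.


FOV = 40.6 deg = 0.7086037 rad
swath = 2 * alt * tan(FOV/2) = 2 * 1509.013 * tan(0.3543018)
swath = 2 * 1509.013 * 0.3699112
swath = 1116.4017 km

1116.4017 km


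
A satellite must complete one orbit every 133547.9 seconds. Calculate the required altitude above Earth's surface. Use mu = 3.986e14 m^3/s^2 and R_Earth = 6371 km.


T = 133547.9 s
r = (mu*T^2/(4*pi^2))^(1/3) = (3.986e14 * 133547.9^2 / (4*pi^2))^(1/3)
r = 5.6469927e+07 m = 56469.9272 km
alt = r - R_E = 56469.9272 - 6371 = 50098.9272 km

50098.9272 km


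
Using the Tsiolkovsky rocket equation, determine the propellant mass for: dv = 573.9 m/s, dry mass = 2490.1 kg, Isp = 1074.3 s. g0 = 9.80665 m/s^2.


ve = Isp * g0 = 1074.3 * 9.80665 = 10535.284095 m/s
mass ratio = exp(dv/ve) = exp(573.9/10535.284095) = 1.05598511
m_prop = m_dry * (mr - 1) = 2490.1 * (1.05598511 - 1)
m_prop = 139.4085 kg

139.4085 kg


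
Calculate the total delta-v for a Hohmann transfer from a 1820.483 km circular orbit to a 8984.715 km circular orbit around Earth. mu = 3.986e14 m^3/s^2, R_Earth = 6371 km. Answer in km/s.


r1 = 8191.4830 km = 8.191483e+06 m
r2 = 15355.7150 km = 1.5355715e+07 m
dv1 = sqrt(mu/r1)*(sqrt(2*r2/(r1+r2)) - 1) = 990.8107 m/s
dv2 = sqrt(mu/r2)*(1 - sqrt(2*r1/(r1+r2))) = 845.1565 m/s
total dv = |dv1| + |dv2| = 990.8107 + 845.1565 = 1835.9672 m/s = 1.8360 km/s

1.8360 km/s


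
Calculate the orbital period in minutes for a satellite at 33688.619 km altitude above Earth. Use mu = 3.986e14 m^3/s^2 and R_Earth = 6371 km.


r = 40059.6190 km = 4.0059619e+07 m
T = 2*pi*sqrt(r^3/mu) = 2*pi*sqrt(6.4286598e+22 / 3.986e14)
T = 79794.2217 s = 1329.9037 min

1329.9037 minutes


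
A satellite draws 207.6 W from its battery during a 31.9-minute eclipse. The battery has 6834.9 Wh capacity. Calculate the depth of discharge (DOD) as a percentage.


E_used = P * t / 60 = 207.6 * 31.9 / 60 = 110.3740 Wh
DOD = E_used / E_total * 100 = 110.3740 / 6834.9 * 100
DOD = 1.6149 %

1.6149 %


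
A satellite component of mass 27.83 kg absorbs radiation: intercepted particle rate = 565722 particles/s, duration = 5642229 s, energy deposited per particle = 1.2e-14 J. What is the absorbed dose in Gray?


Total energy deposited = rate * time * E_per
  = 565722 * 5642229 * 1.2e-14 = 0.0383032 J
Dose = E_total / mass = 0.0383032 / 27.83
Dose = 0.001376328 Gy

0.0014 Gy


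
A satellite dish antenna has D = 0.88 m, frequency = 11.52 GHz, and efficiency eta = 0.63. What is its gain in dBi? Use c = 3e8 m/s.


lambda = c/f = 3e8 / 1.152e+10 = 0.02604167 m
G = eta*(pi*D/lambda)^2 = 0.63*(pi*0.88/0.02604167)^2
G = 7100.1592 (linear)
G = 10*log10(7100.1592) = 38.5127 dBi

38.5127 dBi


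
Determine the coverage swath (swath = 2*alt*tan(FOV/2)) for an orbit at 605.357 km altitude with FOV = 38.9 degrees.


FOV = 38.9 deg = 0.6789331 rad
swath = 2 * alt * tan(FOV/2) = 2 * 605.357 * tan(0.3394665)
swath = 2 * 605.357 * 0.3531368
swath = 427.5476 km

427.5476 km


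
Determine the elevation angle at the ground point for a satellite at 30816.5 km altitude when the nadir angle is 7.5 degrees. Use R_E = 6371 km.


r = R_E + alt = 37187.5000 km
Law of sines in the satellite / Earth-center / ground-point triangle:
  sin(nadir)/R_E = sin(90 + el)/r  =>  cos(el) = (r/R_E)*sin(nadir)
cos(el) = (37187.5000 / 6371.0000) * sin(7.5 deg) = 0.7618808
el = arccos(0.7618808) = 40.3697 deg
(Earth-central angle = 90 - nadir - el = 42.1303 deg)

40.3697 degrees


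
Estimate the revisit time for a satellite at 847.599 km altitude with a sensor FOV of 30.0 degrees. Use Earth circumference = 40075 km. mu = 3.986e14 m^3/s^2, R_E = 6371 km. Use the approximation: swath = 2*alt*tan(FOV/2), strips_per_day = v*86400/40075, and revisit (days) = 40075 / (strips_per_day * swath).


swath = 2*847.599*tan(0.2617994) = 454.2269 km
v = sqrt(mu/r) = 7430.9132 m/s = 7.4309 km/s
strips/day = v*86400/40075 = 7.4309*86400/40075 = 16.0207
coverage/day = strips * swath = 16.0207 * 454.2269 = 7277.0487 km
revisit = 40075 / 7277.0487 = 5.5070 days

5.5070 days


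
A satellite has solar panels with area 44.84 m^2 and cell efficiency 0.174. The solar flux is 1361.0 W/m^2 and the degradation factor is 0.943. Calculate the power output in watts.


P = area * eta * S * degradation
P = 44.84 * 0.174 * 1361.0 * 0.943
P = 10013.4716 W

10013.4716 W


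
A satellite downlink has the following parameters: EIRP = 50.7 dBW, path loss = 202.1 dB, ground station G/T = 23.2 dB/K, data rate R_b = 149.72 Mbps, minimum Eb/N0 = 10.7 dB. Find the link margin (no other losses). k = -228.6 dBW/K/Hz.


C/N0 = EIRP - FSPL + G/T - k = 50.7 - 202.1 + 23.2 - (-228.6)
C/N0 = 100.4000 dB-Hz
R_b = 149.72 Mbps = 1.4972e+08 bps -> 10*log10(R_b) = 81.7528 dB-Hz
Eb/N0 = C/N0 - 10*log10(R_b) = 100.4000 - 81.7528 = 18.6472 dB
Margin = Eb/N0 - Eb/N0_req = 18.6472 - 10.7 = 7.9472 dB (link closes)

7.9472 dB


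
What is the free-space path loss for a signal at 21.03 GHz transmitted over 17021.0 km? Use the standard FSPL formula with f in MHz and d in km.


f = 21.03 GHz = 21030.0000 MHz
d = 17021.0 km
FSPL = 32.44 + 20*log10(21030.0000) + 20*log10(17021.0)
FSPL = 32.44 + 86.4568 + 84.6197
FSPL = 203.5165 dB

203.5165 dB


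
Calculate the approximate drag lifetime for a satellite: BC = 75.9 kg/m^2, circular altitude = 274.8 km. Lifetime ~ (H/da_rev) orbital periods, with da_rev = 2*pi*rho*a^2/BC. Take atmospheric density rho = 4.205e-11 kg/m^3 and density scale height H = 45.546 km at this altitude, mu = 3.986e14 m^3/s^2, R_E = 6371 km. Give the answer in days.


a = R_E + alt = 6645.8000 km = 6.6458e+06 m
da_rev = 2*pi*rho*a^2/BC = 2*pi*4.205e-11*(6.6458e+06)^2/75.9 = 153.744160 m per revolution
N = H/da_rev = 45546.0000 m / 153.744160 m = 296.2454 revolutions
P = 2*pi*sqrt(a^3/mu) = 5391.7795 s
lifetime = N*P = 296.2454 * 5391.7795 = 1.5972899e+06 s = 18.4872 days

18.4872 days


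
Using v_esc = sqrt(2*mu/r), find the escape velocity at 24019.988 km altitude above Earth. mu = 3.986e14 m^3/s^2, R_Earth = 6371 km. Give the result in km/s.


r = 6371.0 + 24019.988 = 30390.9880 km = 3.0390988e+07 m
v_esc = sqrt(2*mu/r) = sqrt(2*3.986e14 / 3.0390988e+07)
v_esc = 5121.6658 m/s = 5.1217 km/s

5.1217 km/s


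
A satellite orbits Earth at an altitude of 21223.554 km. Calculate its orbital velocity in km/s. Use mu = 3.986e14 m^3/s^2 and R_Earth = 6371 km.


r = R_E + alt = 6371.0 + 21223.554 = 27594.5540 km = 2.7594554e+07 m
v = sqrt(mu/r) = sqrt(3.986e14 / 2.7594554e+07) = 3800.6420 m/s = 3.8006 km/s

3.8006 km/s


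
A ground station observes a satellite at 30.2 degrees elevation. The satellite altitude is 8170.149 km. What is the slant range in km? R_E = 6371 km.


h = 8170.149 km, el = 30.2 deg
d = -R_E*sin(el) + sqrt((R_E*sin(el))^2 + 2*R_E*h + h^2)
d = -6371.0000*sin(0.5270894) + sqrt((6371.0000*0.5030199)^2 + 2*6371.0000*8170.149 + 8170.149^2)
d = 10253.5560 km

10253.5560 km


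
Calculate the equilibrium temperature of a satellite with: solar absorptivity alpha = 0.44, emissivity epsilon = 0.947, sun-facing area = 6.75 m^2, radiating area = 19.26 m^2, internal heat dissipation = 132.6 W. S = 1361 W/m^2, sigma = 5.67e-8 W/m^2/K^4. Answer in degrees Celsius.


Numerator = alpha*S*A_sun + Q_int = 0.44*1361*6.75 + 132.6 = 4174.7700 W
Denominator = eps*sigma*A_rad = 0.947*5.67e-8*19.26 = 1.0341638e-06 W/K^4
T^4 = 4.0368558e+09 K^4
T = 252.0640 K = -21.0860 C

-21.0860 degrees Celsius


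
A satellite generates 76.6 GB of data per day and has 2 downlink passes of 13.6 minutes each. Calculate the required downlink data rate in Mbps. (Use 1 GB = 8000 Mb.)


total contact time = 2 * 13.6 * 60 = 1632.0000 s
data = 76.6 GB = 612800.0000 Mb
rate = 612800.0000 / 1632.0000 = 375.4902 Mbps

375.4902 Mbps


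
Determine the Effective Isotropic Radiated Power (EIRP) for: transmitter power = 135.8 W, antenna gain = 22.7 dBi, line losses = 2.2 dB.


Pt = 135.8 W = 21.3290 dBW
EIRP = Pt_dBW + Gt - losses = 21.3290 + 22.7 - 2.2 = 41.8290 dBW

41.8290 dBW


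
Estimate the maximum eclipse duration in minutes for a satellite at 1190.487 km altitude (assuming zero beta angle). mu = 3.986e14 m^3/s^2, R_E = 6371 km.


r = 7561.4870 km
T = 109.0613 min
Eclipse fraction = arcsin(R_E/r)/pi = arcsin(6371.0000/7561.4870)/pi
= arcsin(0.8425591)/pi = 0.318952
Eclipse duration = 0.318952 * 109.0613 = 34.7853 min

34.7853 minutes


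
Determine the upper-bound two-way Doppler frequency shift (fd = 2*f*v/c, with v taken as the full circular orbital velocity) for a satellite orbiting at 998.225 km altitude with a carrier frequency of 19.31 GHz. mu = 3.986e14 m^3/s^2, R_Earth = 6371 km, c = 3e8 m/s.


r = 7.369225e+06 m
v = sqrt(mu/r) = 7354.5777 m/s (worst-case radial velocity)
f = 19.31 GHz = 1.931e+10 Hz
fd = 2*f*v/c = 2*1.931e+10*7354.5777/3.0e+08
fd = 946779.2987 Hz

946779.2987 Hz


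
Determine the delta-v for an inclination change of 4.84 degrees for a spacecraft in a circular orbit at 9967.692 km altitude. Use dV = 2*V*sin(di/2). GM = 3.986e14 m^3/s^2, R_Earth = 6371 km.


r = 16338.6920 km = 1.6338692e+07 m
V = sqrt(mu/r) = 4939.2386 m/s
di = 4.84 deg = 0.08447394 rad
dV = 2*V*sin(di/2) = 2*4939.2386*sin(0.04223697)
dV = 417.1129 m/s = 0.4171129 km/s

0.4171 km/s


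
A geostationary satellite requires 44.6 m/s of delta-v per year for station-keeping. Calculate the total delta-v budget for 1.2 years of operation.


dV = rate * years = 44.6 * 1.2
dV = 53.5200 m/s

53.5200 m/s


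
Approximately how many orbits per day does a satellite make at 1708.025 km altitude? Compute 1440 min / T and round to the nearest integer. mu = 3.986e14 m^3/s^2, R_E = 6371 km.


r = 8.079025e+06 m
T = 2*pi*sqrt(r^3/mu) = 7226.8601 s = 120.4477 min
revs/day = 1440 / 120.4477 = 11.9554
Rounded: 12 revolutions per day

12 revolutions per day


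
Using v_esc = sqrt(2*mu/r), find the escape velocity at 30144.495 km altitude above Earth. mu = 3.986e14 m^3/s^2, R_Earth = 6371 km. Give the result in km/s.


r = 6371.0 + 30144.495 = 36515.4950 km = 3.6515495e+07 m
v_esc = sqrt(2*mu/r) = sqrt(2*3.986e14 / 3.6515495e+07)
v_esc = 4672.4542 m/s = 4.6725 km/s

4.6725 km/s


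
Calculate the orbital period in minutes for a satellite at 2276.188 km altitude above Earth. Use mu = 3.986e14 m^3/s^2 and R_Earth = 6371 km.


r = 8647.1880 km = 8.647188e+06 m
T = 2*pi*sqrt(r^3/mu) = 2*pi*sqrt(6.4658363e+20 / 3.986e14)
T = 8002.4611 s = 133.3744 min

133.3744 minutes


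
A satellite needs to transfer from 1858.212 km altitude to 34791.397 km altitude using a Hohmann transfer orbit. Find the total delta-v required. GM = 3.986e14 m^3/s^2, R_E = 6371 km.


r1 = 8229.2120 km = 8.229212e+06 m
r2 = 41162.3970 km = 4.1162397e+07 m
dv1 = sqrt(mu/r1)*(sqrt(2*r2/(r1+r2)) - 1) = 2025.5266 m/s
dv2 = sqrt(mu/r2)*(1 - sqrt(2*r1/(r1+r2))) = 1315.5187 m/s
total dv = |dv1| + |dv2| = 2025.5266 + 1315.5187 = 3341.0453 m/s = 3.3410 km/s

3.3410 km/s


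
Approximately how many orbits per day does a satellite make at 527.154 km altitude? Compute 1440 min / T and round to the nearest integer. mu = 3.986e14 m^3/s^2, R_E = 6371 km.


r = 6.898154e+06 m
T = 2*pi*sqrt(r^3/mu) = 5701.7812 s = 95.0297 min
revs/day = 1440 / 95.0297 = 15.1532
Rounded: 15 revolutions per day

15 revolutions per day


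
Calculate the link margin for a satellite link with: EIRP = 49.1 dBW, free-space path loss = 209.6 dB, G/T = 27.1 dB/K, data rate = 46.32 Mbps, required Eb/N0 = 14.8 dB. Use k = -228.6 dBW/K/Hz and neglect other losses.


C/N0 = EIRP - FSPL + G/T - k = 49.1 - 209.6 + 27.1 - (-228.6)
C/N0 = 95.2000 dB-Hz
R_b = 46.32 Mbps = 4.632e+07 bps -> 10*log10(R_b) = 76.6577 dB-Hz
Eb/N0 = C/N0 - 10*log10(R_b) = 95.2000 - 76.6577 = 18.5423 dB
Margin = Eb/N0 - Eb/N0_req = 18.5423 - 14.8 = 3.7423 dB (link closes)

3.7423 dB


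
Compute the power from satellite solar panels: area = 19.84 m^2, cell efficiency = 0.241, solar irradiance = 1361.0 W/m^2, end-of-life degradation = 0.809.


P = area * eta * S * degradation
P = 19.84 * 0.241 * 1361.0 * 0.809
P = 5264.5997 W

5264.5997 W


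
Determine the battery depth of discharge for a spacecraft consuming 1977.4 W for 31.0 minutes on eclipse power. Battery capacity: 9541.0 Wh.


E_used = P * t / 60 = 1977.4 * 31.0 / 60 = 1021.6567 Wh
DOD = E_used / E_total * 100 = 1021.6567 / 9541.0 * 100
DOD = 10.7081 %

10.7081 %


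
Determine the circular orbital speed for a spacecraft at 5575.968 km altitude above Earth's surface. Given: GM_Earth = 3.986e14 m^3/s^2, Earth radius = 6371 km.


r = R_E + alt = 6371.0 + 5575.968 = 11946.9680 km = 1.1946968e+07 m
v = sqrt(mu/r) = sqrt(3.986e14 / 1.1946968e+07) = 5776.1677 m/s = 5.7762 km/s

5.7762 km/s


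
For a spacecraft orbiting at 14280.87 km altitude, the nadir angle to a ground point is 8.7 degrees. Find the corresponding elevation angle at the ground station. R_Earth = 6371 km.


r = R_E + alt = 20651.8700 km
Law of sines in the satellite / Earth-center / ground-point triangle:
  sin(nadir)/R_E = sin(90 + el)/r  =>  cos(el) = (r/R_E)*sin(nadir)
cos(el) = (20651.8700 / 6371.0000) * sin(8.7 deg) = 0.4903184
el = arccos(0.4903184) = 60.6385 deg
(Earth-central angle = 90 - nadir - el = 20.6615 deg)

60.6385 degrees


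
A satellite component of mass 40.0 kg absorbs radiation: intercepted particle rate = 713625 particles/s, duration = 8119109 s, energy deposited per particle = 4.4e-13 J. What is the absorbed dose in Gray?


Total energy deposited = rate * time * E_per
  = 713625 * 8119109 * 4.4e-13 = 2.5494 J
Dose = E_total / mass = 2.5494 / 40.0
Dose = 0.06373399 Gy

0.0637 Gy


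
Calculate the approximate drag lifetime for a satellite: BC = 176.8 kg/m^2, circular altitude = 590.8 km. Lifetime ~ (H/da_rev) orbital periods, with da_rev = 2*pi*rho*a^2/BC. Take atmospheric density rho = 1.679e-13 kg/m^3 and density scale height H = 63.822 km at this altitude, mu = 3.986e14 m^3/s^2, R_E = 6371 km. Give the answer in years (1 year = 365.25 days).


a = R_E + alt = 6961.8000 km = 6.9618e+06 m
da_rev = 2*pi*rho*a^2/BC = 2*pi*1.679e-13*(6.9618e+06)^2/176.8 = 0.289195406 m per revolution
N = H/da_rev = 63822.0000 m / 0.289195406 m = 220688.1533 revolutions
P = 2*pi*sqrt(a^3/mu) = 5780.8744 s
lifetime = N*P = 220688.1533 * 5780.8744 = 1.2757705e+09 s = 14765.8623 days
years = 14765.8623 / 365.25 = 40.4267 years

40.4267 years


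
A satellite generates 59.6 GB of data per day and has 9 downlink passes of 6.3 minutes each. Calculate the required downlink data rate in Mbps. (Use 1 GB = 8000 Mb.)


total contact time = 9 * 6.3 * 60 = 3402.0000 s
data = 59.6 GB = 476800.0000 Mb
rate = 476800.0000 / 3402.0000 = 140.1529 Mbps

140.1529 Mbps


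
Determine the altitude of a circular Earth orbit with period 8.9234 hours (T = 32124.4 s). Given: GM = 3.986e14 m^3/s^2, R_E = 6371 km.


T = 32124.4 s
r = (mu*T^2/(4*pi^2))^(1/3) = (3.986e14 * 32124.4^2 / (4*pi^2))^(1/3)
r = 2.1841504e+07 m = 21841.5038 km
alt = r - R_E = 21841.5038 - 6371 = 15470.5038 km

15470.5038 km


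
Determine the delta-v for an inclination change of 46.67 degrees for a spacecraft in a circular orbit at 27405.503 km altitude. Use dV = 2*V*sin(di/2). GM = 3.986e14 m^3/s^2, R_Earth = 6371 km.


r = 33776.5030 km = 3.3776503e+07 m
V = sqrt(mu/r) = 3435.2734 m/s
di = 46.67 deg = 0.8145452 rad
dV = 2*V*sin(di/2) = 2*3435.2734*sin(0.4072726)
dV = 2721.4681 m/s = 2.7215 km/s

2.7215 km/s


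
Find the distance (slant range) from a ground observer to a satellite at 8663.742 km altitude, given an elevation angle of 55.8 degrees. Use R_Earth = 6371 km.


h = 8663.742 km, el = 55.8 deg
d = -R_E*sin(el) + sqrt((R_E*sin(el))^2 + 2*R_E*h + h^2)
d = -6371.0000*sin(0.9738937) + sqrt((6371.0000*0.8270806)^2 + 2*6371.0000*8663.742 + 8663.742^2)
d = 9332.7130 km

9332.7130 km
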